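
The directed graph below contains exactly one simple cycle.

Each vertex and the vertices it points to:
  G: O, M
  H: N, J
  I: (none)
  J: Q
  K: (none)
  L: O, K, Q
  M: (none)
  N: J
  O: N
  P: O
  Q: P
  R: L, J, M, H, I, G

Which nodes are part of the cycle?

J, N, O, P, Q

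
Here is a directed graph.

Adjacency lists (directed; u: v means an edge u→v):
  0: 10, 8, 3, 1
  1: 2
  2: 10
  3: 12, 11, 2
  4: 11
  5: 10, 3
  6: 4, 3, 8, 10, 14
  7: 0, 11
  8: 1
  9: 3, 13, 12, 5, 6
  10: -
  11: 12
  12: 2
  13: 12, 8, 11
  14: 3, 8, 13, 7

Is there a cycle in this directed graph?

No

DFS with white/gray/black marking, starting from 0:
0 gray
  10 gray
  10 black
  8 gray
    1 gray
      2 gray
        2→10: 10 black — skip
      2 black
    1 black
  8 black
  3 gray
    12 gray
      12→2: 2 black — skip
    12 black
    11 gray
      11→12: 12 black — skip
    11 black
    3→2: 2 black — skip
  3 black
  0→1: 1 black — skip
0 black
4 gray
  4→11: 11 black — skip
4 black
5 gray
  5→10: 10 black — skip
  5→3: 3 black — skip
5 black
6 gray
  6→4: 4 black — skip
  6→3: 3 black — skip
  6→8: 8 black — skip
  6→10: 10 black — skip
  14 gray
    14→3: 3 black — skip
    14→8: 8 black — skip
    13 gray
      13→12: 12 black — skip
      13→8: 8 black — skip
      13→11: 11 black — skip
    13 black
    7 gray
      7→0: 0 black — skip
      7→11: 11 black — skip
    7 black
  14 black
6 black
9 gray
  9→3: 3 black — skip
  9→13: 13 black — skip
  9→12: 12 black — skip
  9→5: 5 black — skip
  9→6: 6 black — skip
9 black
Every edge goes to a white or black vertex — no back edge, so the graph is acyclic.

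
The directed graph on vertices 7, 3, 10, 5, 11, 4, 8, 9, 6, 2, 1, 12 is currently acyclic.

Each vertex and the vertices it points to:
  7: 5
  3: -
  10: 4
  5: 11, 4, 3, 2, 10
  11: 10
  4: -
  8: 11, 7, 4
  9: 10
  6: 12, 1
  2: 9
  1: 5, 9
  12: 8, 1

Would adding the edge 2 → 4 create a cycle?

No

Adding 2→4 creates a cycle iff 4 can already reach 2.
Explore from 4: no path reaches 2. The graph stays acyclic.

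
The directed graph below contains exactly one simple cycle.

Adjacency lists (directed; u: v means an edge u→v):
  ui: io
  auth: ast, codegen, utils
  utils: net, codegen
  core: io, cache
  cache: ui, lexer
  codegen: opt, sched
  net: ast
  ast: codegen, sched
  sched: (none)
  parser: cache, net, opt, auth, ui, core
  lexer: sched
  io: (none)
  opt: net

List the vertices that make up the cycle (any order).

DFS with gray/black marking from net:
net gray
  ast gray
    codegen gray
      opt gray
        opt→net: net is gray → back edge
Back edge closes the cycle net → ast → codegen → opt → net; its vertices are {ast, net, opt, codegen}.

ast, net, opt, codegen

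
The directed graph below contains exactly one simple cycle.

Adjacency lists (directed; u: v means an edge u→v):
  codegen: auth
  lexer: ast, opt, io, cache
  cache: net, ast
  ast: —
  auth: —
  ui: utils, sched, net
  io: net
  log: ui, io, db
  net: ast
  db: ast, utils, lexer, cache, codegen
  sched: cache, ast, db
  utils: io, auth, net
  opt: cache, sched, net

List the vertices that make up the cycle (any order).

db, opt, lexer, sched

DFS with gray/black marking from db:
db gray
  ast gray
  ast black
  utils gray
    io gray
      net gray
        net→ast: ast black — skip
      net black
    io black
    auth gray
    auth black
    utils→net: net black — skip
  utils black
  lexer gray
    lexer→ast: ast black — skip
    opt gray
      cache gray
        cache→net: net black — skip
        cache→ast: ast black — skip
      cache black
      sched gray
        sched→cache: cache black — skip
        sched→ast: ast black — skip
        sched→db: db is gray → back edge
Back edge closes the cycle db → lexer → opt → sched → db; its vertices are {db, opt, lexer, sched}.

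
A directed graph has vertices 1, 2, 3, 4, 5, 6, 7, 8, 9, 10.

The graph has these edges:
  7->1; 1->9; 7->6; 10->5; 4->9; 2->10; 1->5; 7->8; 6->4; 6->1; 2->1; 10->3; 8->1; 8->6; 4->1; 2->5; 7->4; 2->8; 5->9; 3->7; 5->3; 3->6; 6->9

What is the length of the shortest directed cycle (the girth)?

For each vertex v, BFS finds the shortest path from v back to v.
The shortest such closed walk is 3 → 6 → 1 → 5 → 3, length 4.

4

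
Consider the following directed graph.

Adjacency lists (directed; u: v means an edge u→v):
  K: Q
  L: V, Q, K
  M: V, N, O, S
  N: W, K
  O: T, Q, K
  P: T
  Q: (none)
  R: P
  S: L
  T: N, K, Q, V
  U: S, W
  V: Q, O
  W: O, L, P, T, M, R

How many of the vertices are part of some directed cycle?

10

A vertex is on a directed cycle iff it belongs to a strongly connected component of size ≥ 2 (or has a self-loop).
The vertices on cycles are {L, M, N, O, P, R, S, T, V, W} — 10 in total.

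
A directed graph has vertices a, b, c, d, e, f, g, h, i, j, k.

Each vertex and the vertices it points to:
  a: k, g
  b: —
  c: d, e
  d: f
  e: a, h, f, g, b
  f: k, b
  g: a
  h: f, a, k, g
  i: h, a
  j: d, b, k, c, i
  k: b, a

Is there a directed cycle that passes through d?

d lies on a cycle iff there is a path from d back to itself.
Exploring from d, it never reaches itself; equivalently, its strongly connected component is a singleton.

No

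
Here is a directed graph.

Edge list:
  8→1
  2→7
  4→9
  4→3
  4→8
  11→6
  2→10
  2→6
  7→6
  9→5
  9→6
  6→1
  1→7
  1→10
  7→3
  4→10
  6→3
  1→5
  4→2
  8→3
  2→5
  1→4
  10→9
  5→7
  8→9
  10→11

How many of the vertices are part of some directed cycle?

A vertex is on a directed cycle iff it belongs to a strongly connected component of size ≥ 2 (or has a self-loop).
The vertices on cycles are {1, 2, 4, 5, 6, 7, 8, 9, 10, 11} — 10 in total.

10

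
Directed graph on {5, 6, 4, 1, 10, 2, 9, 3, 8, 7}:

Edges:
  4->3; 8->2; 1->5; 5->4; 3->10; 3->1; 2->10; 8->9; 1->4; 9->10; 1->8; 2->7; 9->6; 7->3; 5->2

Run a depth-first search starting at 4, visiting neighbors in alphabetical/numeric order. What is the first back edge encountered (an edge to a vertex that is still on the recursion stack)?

1->4

DFS from 4 (visiting neighbors in alphabetical/numeric order); mark gray on enter, black on exit:
4 gray
  3 gray
    1 gray
      1→4: 4 is gray → back edge
First back edge: 1 → 4.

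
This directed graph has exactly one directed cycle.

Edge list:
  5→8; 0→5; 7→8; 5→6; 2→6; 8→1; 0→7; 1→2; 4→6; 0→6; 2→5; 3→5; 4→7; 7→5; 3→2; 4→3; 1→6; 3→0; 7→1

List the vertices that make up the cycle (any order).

DFS with gray/black marking from 1:
1 gray
  2 gray
    6 gray
    6 black
    5 gray
      8 gray
        8→1: 1 is gray → back edge
Back edge closes the cycle 1 → 2 → 5 → 8 → 1; its vertices are {1, 2, 5, 8}.

1, 2, 5, 8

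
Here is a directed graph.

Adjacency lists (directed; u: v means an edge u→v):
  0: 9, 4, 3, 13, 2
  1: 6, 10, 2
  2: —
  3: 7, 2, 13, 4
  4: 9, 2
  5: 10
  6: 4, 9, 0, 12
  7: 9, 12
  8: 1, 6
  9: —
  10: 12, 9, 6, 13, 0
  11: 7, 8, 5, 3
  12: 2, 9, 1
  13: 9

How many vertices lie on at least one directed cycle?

7

A vertex is on a directed cycle iff it belongs to a strongly connected component of size ≥ 2 (or has a self-loop).
The vertices on cycles are {0, 1, 3, 6, 7, 10, 12} — 7 in total.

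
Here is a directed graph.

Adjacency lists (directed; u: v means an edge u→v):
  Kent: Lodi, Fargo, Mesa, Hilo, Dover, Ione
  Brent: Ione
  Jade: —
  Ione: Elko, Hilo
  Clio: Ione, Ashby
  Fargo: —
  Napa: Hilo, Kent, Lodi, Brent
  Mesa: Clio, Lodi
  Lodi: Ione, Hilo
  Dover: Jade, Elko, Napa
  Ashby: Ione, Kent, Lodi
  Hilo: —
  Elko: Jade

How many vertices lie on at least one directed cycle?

6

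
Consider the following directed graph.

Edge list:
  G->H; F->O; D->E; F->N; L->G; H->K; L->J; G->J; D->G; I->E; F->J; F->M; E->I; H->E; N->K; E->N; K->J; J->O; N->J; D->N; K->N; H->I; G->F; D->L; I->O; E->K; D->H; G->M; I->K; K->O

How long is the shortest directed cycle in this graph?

For each vertex v, BFS finds the shortest path from v back to v.
The shortest such closed walk is E → I → E, length 2.

2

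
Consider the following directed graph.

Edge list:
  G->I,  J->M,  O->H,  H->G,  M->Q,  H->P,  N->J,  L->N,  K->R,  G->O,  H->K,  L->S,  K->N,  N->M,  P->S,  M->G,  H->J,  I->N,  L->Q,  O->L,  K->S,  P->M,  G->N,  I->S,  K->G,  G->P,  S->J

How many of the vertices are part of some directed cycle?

A vertex is on a directed cycle iff it belongs to a strongly connected component of size ≥ 2 (or has a self-loop).
The vertices on cycles are {G, H, I, J, K, L, M, N, O, P, S} — 11 in total.

11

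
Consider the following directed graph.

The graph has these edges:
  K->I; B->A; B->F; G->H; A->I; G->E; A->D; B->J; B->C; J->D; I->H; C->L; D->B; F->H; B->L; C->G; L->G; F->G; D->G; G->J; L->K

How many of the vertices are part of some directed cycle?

8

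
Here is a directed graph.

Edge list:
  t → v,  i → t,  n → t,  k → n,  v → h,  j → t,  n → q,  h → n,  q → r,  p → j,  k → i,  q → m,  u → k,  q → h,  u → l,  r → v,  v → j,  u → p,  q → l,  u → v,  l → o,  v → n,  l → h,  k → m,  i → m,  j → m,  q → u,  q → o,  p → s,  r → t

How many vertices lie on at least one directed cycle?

12

A vertex is on a directed cycle iff it belongs to a strongly connected component of size ≥ 2 (or has a self-loop).
The vertices on cycles are {h, i, j, k, l, n, p, q, r, t, u, v} — 12 in total.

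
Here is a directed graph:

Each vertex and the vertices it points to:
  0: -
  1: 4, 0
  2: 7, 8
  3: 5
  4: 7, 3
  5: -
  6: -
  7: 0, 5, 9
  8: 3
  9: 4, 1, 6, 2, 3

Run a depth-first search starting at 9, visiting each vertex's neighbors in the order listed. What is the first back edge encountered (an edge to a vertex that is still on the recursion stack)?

7->9

DFS from 9 (visiting each vertex's neighbors in the order listed); mark gray on enter, black on exit:
9 gray
  4 gray
    7 gray
      0 gray
      0 black
      5 gray
      5 black
      7→9: 9 is gray → back edge
First back edge: 7 → 9.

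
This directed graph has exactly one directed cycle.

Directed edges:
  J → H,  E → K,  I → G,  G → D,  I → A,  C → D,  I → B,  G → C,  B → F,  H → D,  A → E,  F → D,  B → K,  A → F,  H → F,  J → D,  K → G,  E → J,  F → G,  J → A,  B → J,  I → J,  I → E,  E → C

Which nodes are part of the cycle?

A, E, J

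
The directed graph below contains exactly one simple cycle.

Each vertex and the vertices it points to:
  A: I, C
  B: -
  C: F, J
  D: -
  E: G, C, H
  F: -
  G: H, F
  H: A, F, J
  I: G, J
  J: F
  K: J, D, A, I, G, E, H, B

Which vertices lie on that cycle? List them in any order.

A, G, H, I

DFS with gray/black marking from A:
A gray
  I gray
    G gray
      H gray
        H→A: A is gray → back edge
Back edge closes the cycle A → I → G → H → A; its vertices are {A, G, H, I}.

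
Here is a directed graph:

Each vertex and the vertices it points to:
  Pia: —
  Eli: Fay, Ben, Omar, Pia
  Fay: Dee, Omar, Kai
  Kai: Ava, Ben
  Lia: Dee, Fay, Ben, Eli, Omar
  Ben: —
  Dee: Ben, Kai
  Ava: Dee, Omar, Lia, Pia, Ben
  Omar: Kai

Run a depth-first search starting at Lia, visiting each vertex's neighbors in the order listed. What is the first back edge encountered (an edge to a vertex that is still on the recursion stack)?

DFS from Lia (visiting each vertex's neighbors in the order listed); mark gray on enter, black on exit:
Lia gray
  Dee gray
    Ben gray
    Ben black
    Kai gray
      Ava gray
        Ava→Dee: Dee is gray → back edge
First back edge: Ava → Dee.

Ava→Dee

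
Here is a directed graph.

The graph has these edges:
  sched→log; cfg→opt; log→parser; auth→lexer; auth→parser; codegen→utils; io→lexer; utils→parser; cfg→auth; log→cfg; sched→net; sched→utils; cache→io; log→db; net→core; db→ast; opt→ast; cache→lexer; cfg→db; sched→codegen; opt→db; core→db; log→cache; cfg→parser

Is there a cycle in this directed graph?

No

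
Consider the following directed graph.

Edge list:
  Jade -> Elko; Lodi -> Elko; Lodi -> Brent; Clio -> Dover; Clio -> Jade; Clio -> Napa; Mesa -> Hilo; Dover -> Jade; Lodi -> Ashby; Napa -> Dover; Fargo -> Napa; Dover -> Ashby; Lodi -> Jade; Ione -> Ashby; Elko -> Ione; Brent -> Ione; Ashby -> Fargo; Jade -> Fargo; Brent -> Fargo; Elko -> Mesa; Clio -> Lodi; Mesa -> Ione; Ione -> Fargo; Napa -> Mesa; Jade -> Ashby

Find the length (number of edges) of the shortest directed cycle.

4

For each vertex v, BFS finds the shortest path from v back to v.
The shortest such closed walk is Napa → Mesa → Ione → Fargo → Napa, length 4.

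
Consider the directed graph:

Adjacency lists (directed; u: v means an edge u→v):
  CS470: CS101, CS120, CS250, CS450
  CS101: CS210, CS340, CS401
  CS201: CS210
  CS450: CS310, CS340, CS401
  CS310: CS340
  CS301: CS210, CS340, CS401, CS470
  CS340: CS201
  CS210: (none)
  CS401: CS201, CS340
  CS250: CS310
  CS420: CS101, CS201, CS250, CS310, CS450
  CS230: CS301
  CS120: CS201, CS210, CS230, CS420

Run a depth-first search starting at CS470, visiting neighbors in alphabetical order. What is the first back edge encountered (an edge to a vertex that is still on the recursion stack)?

DFS from CS470 (visiting neighbors in alphabetical order); mark gray on enter, black on exit:
CS470 gray
  CS101 gray
    CS210 gray
    CS210 black
    CS340 gray
      CS201 gray
        CS201→CS210: CS210 black — skip
      CS201 black
    CS340 black
    CS401 gray
      CS401→CS201: CS201 black — skip
      CS401→CS340: CS340 black — skip
    CS401 black
  CS101 black
  CS120 gray
    CS120→CS201: CS201 black — skip
    CS120→CS210: CS210 black — skip
    CS230 gray
      CS301 gray
        CS301→CS210: CS210 black — skip
        CS301→CS340: CS340 black — skip
        CS301→CS401: CS401 black — skip
        CS301→CS470: CS470 is gray → back edge
First back edge: CS301 → CS470.

CS301→CS470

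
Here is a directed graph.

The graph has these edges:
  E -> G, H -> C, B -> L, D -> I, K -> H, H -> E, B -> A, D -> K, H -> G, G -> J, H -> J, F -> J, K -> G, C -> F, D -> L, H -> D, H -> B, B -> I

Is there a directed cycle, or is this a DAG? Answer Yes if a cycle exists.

Yes

DFS with white/gray/black marking, starting from B:
B gray
  L gray
  L black
  A gray
  A black
  I gray
  I black
B black
C gray
  F gray
    J gray
    J black
  F black
C black
D gray
  D→L: L black — skip
  K gray
    H gray
      E gray
        G gray
          G→J: J black — skip
        G black
      E black
      H→G: G black — skip
      H→J: J black — skip
      H→B: B black — skip
      H→D: D is gray → back edge
Back edge found, so a cycle exists: D → K → H → D.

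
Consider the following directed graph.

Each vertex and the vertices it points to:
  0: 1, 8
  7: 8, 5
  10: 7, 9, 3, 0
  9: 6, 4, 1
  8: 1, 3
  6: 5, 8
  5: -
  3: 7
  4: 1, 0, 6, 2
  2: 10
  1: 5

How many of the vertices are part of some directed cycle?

A vertex is on a directed cycle iff it belongs to a strongly connected component of size ≥ 2 (or has a self-loop).
The vertices on cycles are {2, 3, 4, 7, 8, 9, 10} — 7 in total.

7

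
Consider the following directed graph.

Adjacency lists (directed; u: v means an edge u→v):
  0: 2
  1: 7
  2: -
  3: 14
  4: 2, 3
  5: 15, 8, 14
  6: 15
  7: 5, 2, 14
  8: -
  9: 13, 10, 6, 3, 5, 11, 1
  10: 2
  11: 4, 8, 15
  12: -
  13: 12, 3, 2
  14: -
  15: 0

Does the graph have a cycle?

DFS with white/gray/black marking, starting from 11:
11 gray
  4 gray
    2 gray
    2 black
    3 gray
      14 gray
      14 black
    3 black
  4 black
  8 gray
  8 black
  15 gray
    0 gray
      0→2: 2 black — skip
    0 black
  15 black
11 black
1 gray
  7 gray
    5 gray
      5→15: 15 black — skip
      5→8: 8 black — skip
      5→14: 14 black — skip
    5 black
    7→2: 2 black — skip
    7→14: 14 black — skip
  7 black
1 black
6 gray
  6→15: 15 black — skip
6 black
9 gray
  13 gray
    12 gray
    12 black
    13→3: 3 black — skip
    13→2: 2 black — skip
  13 black
  10 gray
    10→2: 2 black — skip
  10 black
  9→6: 6 black — skip
  9→3: 3 black — skip
  9→5: 5 black — skip
  9→11: 11 black — skip
  9→1: 1 black — skip
9 black
Every edge goes to a white or black vertex — no back edge, so the graph is acyclic.

No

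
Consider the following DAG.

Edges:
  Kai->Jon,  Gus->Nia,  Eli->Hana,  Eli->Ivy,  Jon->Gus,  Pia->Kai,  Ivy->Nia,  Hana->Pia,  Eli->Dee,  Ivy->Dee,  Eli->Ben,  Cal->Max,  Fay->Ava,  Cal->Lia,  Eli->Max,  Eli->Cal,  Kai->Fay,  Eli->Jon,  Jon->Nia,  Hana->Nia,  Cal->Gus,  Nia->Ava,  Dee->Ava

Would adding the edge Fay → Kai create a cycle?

Adding Fay→Kai creates a cycle iff Kai can already reach Fay.
Path from Kai: Kai → Fay.
So Kai → … → Fay → Kai is a cycle.

Yes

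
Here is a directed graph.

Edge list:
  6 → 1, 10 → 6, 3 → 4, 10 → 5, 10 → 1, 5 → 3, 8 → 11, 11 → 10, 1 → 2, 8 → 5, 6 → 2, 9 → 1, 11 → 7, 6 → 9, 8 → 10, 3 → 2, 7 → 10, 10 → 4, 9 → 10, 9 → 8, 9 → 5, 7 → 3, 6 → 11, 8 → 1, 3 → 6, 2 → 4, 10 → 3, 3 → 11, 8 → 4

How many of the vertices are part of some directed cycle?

A vertex is on a directed cycle iff it belongs to a strongly connected component of size ≥ 2 (or has a self-loop).
The vertices on cycles are {3, 5, 6, 7, 8, 9, 10, 11} — 8 in total.

8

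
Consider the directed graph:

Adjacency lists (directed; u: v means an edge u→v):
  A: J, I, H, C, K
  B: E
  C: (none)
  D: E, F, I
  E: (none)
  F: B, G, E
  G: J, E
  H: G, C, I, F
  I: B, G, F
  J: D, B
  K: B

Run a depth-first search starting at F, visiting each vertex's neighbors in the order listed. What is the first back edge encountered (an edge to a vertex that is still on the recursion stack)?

DFS from F (visiting each vertex's neighbors in the order listed); mark gray on enter, black on exit:
F gray
  B gray
    E gray
    E black
  B black
  G gray
    J gray
      D gray
        D→E: E black — skip
        D→F: F is gray → back edge
First back edge: D → F.

D->F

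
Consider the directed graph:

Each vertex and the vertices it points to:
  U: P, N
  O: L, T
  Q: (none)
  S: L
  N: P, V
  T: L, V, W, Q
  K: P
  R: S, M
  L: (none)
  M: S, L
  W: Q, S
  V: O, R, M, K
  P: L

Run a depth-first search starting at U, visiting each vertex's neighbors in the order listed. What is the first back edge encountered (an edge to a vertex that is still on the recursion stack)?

T->V

DFS from U (visiting each vertex's neighbors in the order listed); mark gray on enter, black on exit:
U gray
  P gray
    L gray
    L black
  P black
  N gray
    N→P: P black — skip
    V gray
      O gray
        O→L: L black — skip
        T gray
          T→L: L black — skip
          T→V: V is gray → back edge
First back edge: T → V.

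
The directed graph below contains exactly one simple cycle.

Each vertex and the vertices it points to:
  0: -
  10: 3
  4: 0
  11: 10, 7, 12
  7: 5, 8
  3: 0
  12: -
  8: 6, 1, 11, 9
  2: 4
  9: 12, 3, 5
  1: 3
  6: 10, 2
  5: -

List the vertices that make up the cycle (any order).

7, 8, 11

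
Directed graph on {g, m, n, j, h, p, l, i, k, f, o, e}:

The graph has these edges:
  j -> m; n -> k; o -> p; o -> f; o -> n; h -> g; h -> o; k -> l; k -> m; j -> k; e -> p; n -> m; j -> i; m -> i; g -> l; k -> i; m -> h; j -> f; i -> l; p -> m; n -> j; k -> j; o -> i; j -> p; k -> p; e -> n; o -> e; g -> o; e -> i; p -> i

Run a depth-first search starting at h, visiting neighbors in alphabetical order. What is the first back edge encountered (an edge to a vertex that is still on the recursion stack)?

k→j

DFS from h (visiting neighbors in alphabetical order); mark gray on enter, black on exit:
h gray
  g gray
    l gray
    l black
    o gray
      e gray
        i gray
          i→l: l black — skip
        i black
        n gray
          j gray
            f gray
            f black
            j→i: i black — skip
            k gray
              k→i: i black — skip
              k→j: j is gray → back edge
First back edge: k → j.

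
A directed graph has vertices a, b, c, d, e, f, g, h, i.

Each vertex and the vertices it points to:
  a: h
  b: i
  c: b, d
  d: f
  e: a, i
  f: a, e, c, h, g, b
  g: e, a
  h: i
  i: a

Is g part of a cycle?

No

g lies on a cycle iff there is a path from g back to itself.
Exploring from g, it never reaches itself; equivalently, its strongly connected component is a singleton.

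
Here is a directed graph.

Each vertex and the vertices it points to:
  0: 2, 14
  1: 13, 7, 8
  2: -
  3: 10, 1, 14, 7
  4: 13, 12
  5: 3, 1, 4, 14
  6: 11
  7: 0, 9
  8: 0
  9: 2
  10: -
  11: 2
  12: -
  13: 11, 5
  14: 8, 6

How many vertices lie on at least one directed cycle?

8

A vertex is on a directed cycle iff it belongs to a strongly connected component of size ≥ 2 (or has a self-loop).
The vertices on cycles are {0, 1, 3, 4, 5, 8, 13, 14} — 8 in total.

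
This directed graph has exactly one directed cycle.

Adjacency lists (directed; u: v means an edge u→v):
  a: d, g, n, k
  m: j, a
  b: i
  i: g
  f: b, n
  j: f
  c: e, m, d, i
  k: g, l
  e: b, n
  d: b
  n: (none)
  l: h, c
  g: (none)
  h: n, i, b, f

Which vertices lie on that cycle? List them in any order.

a, c, k, l, m

DFS with gray/black marking from l:
l gray
  h gray
    n gray
    n black
    i gray
      g gray
      g black
    i black
    b gray
      b→i: i black — skip
    b black
    f gray
      f→b: b black — skip
      f→n: n black — skip
    f black
  h black
  c gray
    e gray
      e→b: b black — skip
      e→n: n black — skip
    e black
    m gray
      j gray
        j→f: f black — skip
      j black
      a gray
        d gray
          d→b: b black — skip
        d black
        a→g: g black — skip
        a→n: n black — skip
        k gray
          k→g: g black — skip
          k→l: l is gray → back edge
Back edge closes the cycle l → c → m → a → k → l; its vertices are {a, c, k, l, m}.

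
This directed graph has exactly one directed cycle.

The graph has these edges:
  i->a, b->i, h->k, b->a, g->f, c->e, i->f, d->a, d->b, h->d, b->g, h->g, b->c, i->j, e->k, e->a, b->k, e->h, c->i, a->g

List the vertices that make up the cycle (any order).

DFS with gray/black marking from d:
d gray
  b gray
    a gray
      g gray
        f gray
        f black
      g black
    a black
    k gray
    k black
    i gray
      j gray
      j black
      i→a: a black — skip
      i→f: f black — skip
    i black
    c gray
      c→i: i black — skip
      e gray
        e→k: k black — skip
        e→a: a black — skip
        h gray
          h→d: d is gray → back edge
Back edge closes the cycle d → b → c → e → h → d; its vertices are {b, c, d, e, h}.

b, c, d, e, h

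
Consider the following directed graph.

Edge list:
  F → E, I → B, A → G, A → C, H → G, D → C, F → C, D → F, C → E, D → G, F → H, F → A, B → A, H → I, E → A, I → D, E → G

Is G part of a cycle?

G lies on a cycle iff there is a path from G back to itself.
Exploring from G, it never reaches itself; equivalently, its strongly connected component is a singleton.

No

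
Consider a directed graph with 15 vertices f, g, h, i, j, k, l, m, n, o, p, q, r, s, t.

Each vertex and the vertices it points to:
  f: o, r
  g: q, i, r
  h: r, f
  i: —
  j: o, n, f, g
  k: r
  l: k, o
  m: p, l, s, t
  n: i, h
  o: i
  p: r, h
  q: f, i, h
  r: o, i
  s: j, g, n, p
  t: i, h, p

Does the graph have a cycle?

No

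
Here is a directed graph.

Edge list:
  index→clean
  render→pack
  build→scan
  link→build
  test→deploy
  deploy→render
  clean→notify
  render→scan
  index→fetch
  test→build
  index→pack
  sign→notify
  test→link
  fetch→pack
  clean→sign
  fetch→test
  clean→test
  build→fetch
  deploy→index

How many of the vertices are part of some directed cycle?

7

A vertex is on a directed cycle iff it belongs to a strongly connected component of size ≥ 2 (or has a self-loop).
The vertices on cycles are {link, test, build, clean, fetch, index, deploy} — 7 in total.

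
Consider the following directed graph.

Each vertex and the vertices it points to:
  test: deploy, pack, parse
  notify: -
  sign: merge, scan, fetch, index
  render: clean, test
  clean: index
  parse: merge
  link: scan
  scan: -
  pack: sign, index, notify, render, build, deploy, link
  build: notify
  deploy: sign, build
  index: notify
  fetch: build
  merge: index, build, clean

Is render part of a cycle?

Yes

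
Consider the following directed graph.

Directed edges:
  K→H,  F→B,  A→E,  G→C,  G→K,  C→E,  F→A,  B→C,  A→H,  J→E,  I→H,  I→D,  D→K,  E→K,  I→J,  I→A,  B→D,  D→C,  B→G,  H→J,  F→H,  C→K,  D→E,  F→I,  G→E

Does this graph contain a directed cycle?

Yes

DFS with white/gray/black marking, starting from H:
H gray
  J gray
    E gray
      K gray
        K→H: H is gray → back edge
Back edge found, so a cycle exists: H → J → E → K → H.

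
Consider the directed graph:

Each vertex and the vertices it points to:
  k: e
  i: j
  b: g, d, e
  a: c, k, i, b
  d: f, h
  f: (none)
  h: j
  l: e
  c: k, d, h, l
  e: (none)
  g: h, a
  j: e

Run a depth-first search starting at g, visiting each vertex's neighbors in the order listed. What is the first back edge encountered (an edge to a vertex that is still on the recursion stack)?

DFS from g (visiting each vertex's neighbors in the order listed); mark gray on enter, black on exit:
g gray
  h gray
    j gray
      e gray
      e black
    j black
  h black
  a gray
    c gray
      k gray
        k→e: e black — skip
      k black
      d gray
        f gray
        f black
        d→h: h black — skip
      d black
      c→h: h black — skip
      l gray
        l→e: e black — skip
      l black
    c black
    a→k: k black — skip
    i gray
      i→j: j black — skip
    i black
    b gray
      b→g: g is gray → back edge
First back edge: b → g.

b->g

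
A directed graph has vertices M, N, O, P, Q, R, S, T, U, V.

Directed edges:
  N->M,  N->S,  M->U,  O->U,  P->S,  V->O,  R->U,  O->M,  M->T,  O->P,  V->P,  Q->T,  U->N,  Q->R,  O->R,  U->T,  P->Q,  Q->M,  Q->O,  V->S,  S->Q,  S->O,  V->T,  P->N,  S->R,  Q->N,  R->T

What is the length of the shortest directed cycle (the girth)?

3

For each vertex v, BFS finds the shortest path from v back to v.
The shortest such closed walk is P → S → O → P, length 3.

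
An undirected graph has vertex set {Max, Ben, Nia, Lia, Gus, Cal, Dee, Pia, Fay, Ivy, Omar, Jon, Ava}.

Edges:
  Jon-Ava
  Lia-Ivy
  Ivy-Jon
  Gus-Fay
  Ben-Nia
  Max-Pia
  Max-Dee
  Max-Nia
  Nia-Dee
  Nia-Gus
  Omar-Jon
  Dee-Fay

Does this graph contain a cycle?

Yes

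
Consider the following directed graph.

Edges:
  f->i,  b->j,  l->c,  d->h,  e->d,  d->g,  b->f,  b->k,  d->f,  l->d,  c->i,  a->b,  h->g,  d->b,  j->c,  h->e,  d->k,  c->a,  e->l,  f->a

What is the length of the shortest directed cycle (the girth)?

3

For each vertex v, BFS finds the shortest path from v back to v.
The shortest such closed walk is d → h → e → d, length 3.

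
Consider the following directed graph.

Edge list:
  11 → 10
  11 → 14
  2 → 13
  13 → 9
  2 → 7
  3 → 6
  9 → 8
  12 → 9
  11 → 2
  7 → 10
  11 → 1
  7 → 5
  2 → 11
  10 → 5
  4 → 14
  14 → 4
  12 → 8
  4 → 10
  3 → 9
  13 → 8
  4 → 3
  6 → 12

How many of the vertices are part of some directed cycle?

A vertex is on a directed cycle iff it belongs to a strongly connected component of size ≥ 2 (or has a self-loop).
The vertices on cycles are {2, 4, 11, 14} — 4 in total.

4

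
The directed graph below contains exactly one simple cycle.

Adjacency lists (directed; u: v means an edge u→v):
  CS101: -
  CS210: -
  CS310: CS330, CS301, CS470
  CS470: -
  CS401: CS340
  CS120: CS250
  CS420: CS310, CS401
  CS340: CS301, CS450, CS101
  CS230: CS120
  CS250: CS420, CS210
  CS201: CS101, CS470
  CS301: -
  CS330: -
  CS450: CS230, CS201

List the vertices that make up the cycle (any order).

CS120, CS230, CS250, CS340, CS401, CS420, CS450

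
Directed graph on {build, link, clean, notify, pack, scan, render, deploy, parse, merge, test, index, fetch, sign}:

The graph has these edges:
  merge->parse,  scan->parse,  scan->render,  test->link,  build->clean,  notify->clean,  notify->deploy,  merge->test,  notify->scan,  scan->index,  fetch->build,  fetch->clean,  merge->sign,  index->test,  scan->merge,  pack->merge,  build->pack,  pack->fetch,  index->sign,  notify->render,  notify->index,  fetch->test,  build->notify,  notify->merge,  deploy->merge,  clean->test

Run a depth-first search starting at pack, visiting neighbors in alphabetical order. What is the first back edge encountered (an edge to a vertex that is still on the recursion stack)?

DFS from pack (visiting neighbors in alphabetical order); mark gray on enter, black on exit:
pack gray
  fetch gray
    build gray
      clean gray
        test gray
          link gray
          link black
        test black
      clean black
      notify gray
        notify→clean: clean black — skip
        deploy gray
          merge gray
            parse gray
            parse black
            sign gray
            sign black
            merge→test: test black — skip
          merge black
        deploy black
        index gray
          index→sign: sign black — skip
          index→test: test black — skip
        index black
        notify→merge: merge black — skip
        render gray
        render black
        scan gray
          scan→index: index black — skip
          scan→merge: merge black — skip
          scan→parse: parse black — skip
          scan→render: render black — skip
        scan black
      notify black
      build→pack: pack is gray → back edge
First back edge: build → pack.

build→pack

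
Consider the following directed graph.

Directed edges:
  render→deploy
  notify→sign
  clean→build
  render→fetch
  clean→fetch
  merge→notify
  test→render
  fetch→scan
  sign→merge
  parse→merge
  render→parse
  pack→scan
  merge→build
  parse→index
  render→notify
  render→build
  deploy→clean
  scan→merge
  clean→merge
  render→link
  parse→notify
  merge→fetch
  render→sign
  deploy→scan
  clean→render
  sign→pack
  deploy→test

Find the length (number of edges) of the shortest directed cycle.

3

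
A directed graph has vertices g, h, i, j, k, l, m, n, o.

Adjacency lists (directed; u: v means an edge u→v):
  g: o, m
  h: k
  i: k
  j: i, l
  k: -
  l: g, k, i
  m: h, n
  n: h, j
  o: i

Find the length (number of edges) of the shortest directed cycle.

For each vertex v, BFS finds the shortest path from v back to v.
The shortest such closed walk is g → m → n → j → l → g, length 5.

5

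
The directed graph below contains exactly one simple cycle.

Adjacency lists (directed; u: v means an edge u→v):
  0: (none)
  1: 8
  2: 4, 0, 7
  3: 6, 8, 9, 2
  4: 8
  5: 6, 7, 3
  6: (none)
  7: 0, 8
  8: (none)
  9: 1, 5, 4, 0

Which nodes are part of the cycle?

3, 5, 9

DFS with gray/black marking from 3:
3 gray
  6 gray
  6 black
  8 gray
  8 black
  9 gray
    1 gray
      1→8: 8 black — skip
    1 black
    5 gray
      5→6: 6 black — skip
      7 gray
        0 gray
        0 black
        7→8: 8 black — skip
      7 black
      5→3: 3 is gray → back edge
Back edge closes the cycle 3 → 9 → 5 → 3; its vertices are {3, 5, 9}.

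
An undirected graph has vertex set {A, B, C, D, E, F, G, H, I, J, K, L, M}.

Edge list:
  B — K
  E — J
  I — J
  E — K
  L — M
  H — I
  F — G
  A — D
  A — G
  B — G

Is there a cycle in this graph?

No

DFS, tracking each vertex's parent; an edge to a visited non-parent vertex closes a cycle.
Start from J:
visit J (parent –)
  visit I (parent J)
    visit H (parent I)
      H–I: parent, skip
    I–J: parent, skip
  visit E (parent J)
    visit K (parent E)
      visit B (parent K)
        visit G (parent B)
          G–B: parent, skip
          visit A (parent G)
            visit D (parent A)
              D–A: parent, skip
            A–G: parent, skip
          visit F (parent G)
            F–G: parent, skip
        B–K: parent, skip
      K–E: parent, skip
    E–J: parent, skip
visit C (parent –)
visit L (parent –)
  visit M (parent L)
    M–L: parent, skip
No non-parent visited neighbor found — the graph is a forest.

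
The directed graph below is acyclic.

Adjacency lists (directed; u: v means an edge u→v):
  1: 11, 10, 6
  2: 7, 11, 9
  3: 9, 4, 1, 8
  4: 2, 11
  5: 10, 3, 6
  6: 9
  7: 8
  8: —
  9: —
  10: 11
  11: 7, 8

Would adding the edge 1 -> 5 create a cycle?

Yes

Adding 1→5 creates a cycle iff 5 can already reach 1.
Path from 5: 5 → 3 → 1.
So 5 → … → 1 → 5 is a cycle.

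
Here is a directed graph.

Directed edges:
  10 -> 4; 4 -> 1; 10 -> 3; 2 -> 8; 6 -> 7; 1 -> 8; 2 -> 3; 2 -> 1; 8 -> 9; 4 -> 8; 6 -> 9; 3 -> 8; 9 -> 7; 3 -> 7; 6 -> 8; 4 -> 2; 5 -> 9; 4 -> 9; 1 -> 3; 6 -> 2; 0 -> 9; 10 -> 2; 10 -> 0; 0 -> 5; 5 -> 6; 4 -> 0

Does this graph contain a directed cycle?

No

DFS with white/gray/black marking, starting from 8:
8 gray
  9 gray
    7 gray
    7 black
  9 black
8 black
0 gray
  0→9: 9 black — skip
  5 gray
    6 gray
      6→9: 9 black — skip
      2 gray
        2→8: 8 black — skip
        1 gray
          3 gray
            3→8: 8 black — skip
            3→7: 7 black — skip
          3 black
          1→8: 8 black — skip
        1 black
        2→3: 3 black — skip
      2 black
      6→8: 8 black — skip
      6→7: 7 black — skip
    6 black
    5→9: 9 black — skip
  5 black
0 black
4 gray
  4→1: 1 black — skip
  4→8: 8 black — skip
  4→9: 9 black — skip
  4→0: 0 black — skip
  4→2: 2 black — skip
4 black
10 gray
  10→2: 2 black — skip
  10→4: 4 black — skip
  10→3: 3 black — skip
  10→0: 0 black — skip
10 black
Every edge goes to a white or black vertex — no back edge, so the graph is acyclic.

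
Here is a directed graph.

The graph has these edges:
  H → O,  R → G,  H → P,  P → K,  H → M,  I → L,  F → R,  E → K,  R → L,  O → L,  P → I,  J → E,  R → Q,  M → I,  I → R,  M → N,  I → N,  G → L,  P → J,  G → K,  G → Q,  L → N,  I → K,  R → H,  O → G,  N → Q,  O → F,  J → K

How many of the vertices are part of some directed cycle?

7

A vertex is on a directed cycle iff it belongs to a strongly connected component of size ≥ 2 (or has a self-loop).
The vertices on cycles are {F, H, I, M, O, P, R} — 7 in total.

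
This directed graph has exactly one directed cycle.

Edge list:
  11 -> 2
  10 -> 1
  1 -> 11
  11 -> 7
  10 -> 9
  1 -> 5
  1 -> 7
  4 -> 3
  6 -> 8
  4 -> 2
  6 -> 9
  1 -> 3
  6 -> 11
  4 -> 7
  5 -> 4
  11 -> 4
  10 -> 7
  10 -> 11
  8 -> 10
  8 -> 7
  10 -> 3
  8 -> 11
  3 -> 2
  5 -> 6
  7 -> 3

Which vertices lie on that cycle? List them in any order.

1, 5, 6, 8, 10

DFS with gray/black marking from 6:
6 gray
  8 gray
    7 gray
      3 gray
        2 gray
        2 black
      3 black
    7 black
    11 gray
      4 gray
        4→2: 2 black — skip
        4→3: 3 black — skip
        4→7: 7 black — skip
      4 black
      11→7: 7 black — skip
      11→2: 2 black — skip
    11 black
    10 gray
      9 gray
      9 black
      10→3: 3 black — skip
      1 gray
        1→7: 7 black — skip
        1→3: 3 black — skip
        1→11: 11 black — skip
        5 gray
          5→4: 4 black — skip
          5→6: 6 is gray → back edge
Back edge closes the cycle 6 → 8 → 10 → 1 → 5 → 6; its vertices are {1, 5, 6, 8, 10}.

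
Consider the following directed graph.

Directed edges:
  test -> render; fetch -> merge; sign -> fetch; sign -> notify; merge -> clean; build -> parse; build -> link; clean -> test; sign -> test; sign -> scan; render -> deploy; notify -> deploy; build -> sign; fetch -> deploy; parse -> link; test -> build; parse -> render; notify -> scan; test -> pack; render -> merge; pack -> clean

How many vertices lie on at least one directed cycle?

9

A vertex is on a directed cycle iff it belongs to a strongly connected component of size ≥ 2 (or has a self-loop).
The vertices on cycles are {pack, sign, test, build, clean, fetch, merge, parse, render} — 9 in total.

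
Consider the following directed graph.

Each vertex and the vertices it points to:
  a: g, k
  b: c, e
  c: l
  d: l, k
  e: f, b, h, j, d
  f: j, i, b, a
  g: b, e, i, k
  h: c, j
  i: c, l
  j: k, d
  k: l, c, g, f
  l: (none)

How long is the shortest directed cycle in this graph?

For each vertex v, BFS finds the shortest path from v back to v.
The shortest such closed walk is g → k → g, length 2.

2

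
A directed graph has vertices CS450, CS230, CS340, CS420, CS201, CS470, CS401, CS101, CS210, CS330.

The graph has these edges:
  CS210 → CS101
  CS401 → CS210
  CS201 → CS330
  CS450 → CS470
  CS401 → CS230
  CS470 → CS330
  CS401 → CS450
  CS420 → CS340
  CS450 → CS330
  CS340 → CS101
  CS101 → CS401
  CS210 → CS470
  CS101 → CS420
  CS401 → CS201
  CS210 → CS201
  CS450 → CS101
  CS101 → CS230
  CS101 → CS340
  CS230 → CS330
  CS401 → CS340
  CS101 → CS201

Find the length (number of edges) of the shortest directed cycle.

For each vertex v, BFS finds the shortest path from v back to v.
The shortest such closed walk is CS101 → CS340 → CS101, length 2.

2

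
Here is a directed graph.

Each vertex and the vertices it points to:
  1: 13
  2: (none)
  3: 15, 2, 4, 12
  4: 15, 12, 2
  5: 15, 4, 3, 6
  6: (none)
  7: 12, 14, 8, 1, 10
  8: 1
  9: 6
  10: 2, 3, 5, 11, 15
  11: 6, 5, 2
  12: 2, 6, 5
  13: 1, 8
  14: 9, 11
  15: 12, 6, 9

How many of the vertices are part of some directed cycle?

8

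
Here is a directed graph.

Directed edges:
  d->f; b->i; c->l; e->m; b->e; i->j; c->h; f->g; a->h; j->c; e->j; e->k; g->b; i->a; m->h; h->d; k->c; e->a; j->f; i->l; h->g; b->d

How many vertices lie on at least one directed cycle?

12

A vertex is on a directed cycle iff it belongs to a strongly connected component of size ≥ 2 (or has a self-loop).
The vertices on cycles are {a, b, c, d, e, f, g, h, i, j, k, m} — 12 in total.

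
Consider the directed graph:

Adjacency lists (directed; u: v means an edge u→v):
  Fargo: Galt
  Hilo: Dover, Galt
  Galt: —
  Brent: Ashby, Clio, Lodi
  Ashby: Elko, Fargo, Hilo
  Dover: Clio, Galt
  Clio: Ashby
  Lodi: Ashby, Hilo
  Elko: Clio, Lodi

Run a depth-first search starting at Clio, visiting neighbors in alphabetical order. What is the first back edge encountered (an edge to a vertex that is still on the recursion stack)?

DFS from Clio (visiting neighbors in alphabetical order); mark gray on enter, black on exit:
Clio gray
  Ashby gray
    Elko gray
      Elko→Clio: Clio is gray → back edge
First back edge: Elko → Clio.

Elko→Clio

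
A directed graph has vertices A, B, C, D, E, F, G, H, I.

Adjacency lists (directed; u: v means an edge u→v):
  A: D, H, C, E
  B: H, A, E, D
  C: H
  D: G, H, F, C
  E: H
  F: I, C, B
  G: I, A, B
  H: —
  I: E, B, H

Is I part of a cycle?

Yes

I is on a cycle iff I can reach itself via ≥1 edge.
I → B → D → G → I — yes.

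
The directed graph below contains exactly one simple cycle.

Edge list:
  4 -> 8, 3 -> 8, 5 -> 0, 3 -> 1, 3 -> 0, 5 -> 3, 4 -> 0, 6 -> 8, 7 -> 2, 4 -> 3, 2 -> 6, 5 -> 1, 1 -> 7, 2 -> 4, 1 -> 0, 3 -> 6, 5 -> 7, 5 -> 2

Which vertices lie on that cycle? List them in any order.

1, 2, 3, 4, 7

DFS with gray/black marking from 2:
2 gray
  6 gray
    8 gray
    8 black
  6 black
  4 gray
    0 gray
    0 black
    4→8: 8 black — skip
    3 gray
      3→8: 8 black — skip
      3→0: 0 black — skip
      3→6: 6 black — skip
      1 gray
        7 gray
          7→2: 2 is gray → back edge
Back edge closes the cycle 2 → 4 → 3 → 1 → 7 → 2; its vertices are {1, 2, 3, 4, 7}.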